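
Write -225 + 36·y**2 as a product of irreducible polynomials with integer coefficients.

Factor out 9, leaving 4·y**2 - 25, which is a difference of two squares.

9·(2·y + 5)·(2·y - 5)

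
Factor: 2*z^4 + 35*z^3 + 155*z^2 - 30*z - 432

By the rational root theorem, z = -8 is a root, so (z + 8) is a factor; dividing leaves 2*z^3 + 19*z^2 + 3*z - 54.
Continuing, z = 3/2 is a root, giving the factor (2*z - 3) and quotient z^2 + 11*z + 18.
The remaining quadratic factors as (z + 2)(z + 9).

(2*z - 3)*(z + 2)*(z + 8)*(z + 9)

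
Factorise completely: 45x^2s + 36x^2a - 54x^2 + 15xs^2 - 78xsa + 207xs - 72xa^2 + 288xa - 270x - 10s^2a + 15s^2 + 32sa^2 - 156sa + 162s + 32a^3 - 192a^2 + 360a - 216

(3x - 2a + 3)(3x + s - 4a + 12)(5s + 4a - 6)

Group: 3x(15xs + 12xa - 18x + 5s^2 - 16sa + 54s - 16a^2 + 72a - 72) + (-2a + 3)(15xs + 12xa - 18x + 5s^2 - 16sa + 54s - 16a^2 + 72a - 72); both groups contain (15xs + 12xa - 18x + 5s^2 - 16sa + 54s - 16a^2 + 72a - 72), so (3x - 2a + 3) is a factor with cofactor 15xs + 12xa - 18x + 5s^2 - 16sa + 54s - 16a^2 + 72a - 72.
The cofactor groups again: 15xs + 12xa - 18x + 5s^2 - 16sa + 54s - 16a^2 + 72a - 72 = 3x(5s + 4a - 6) + (s - 4a + 12)(5s + 4a - 6); both groups contain (5s + 4a - 6), giving (3x + s - 4a + 12)(5s + 4a - 6).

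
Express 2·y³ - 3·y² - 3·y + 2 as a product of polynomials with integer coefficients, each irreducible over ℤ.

Trying the rational-root candidates, y = 1/2 is a root, so (2·y - 1) is a factor; dividing leaves y² - y - 2.
The remaining quadratic factors as (y - 2)(y + 1).

(2·y - 1)·(y + 1)·(y - 2)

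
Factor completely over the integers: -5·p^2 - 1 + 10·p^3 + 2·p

Group as (10·p^3 + 2·p) + (-5·p^2 - 1) = 2·p·(5·p^2 + 1) - (5·p^2 + 1).
Both groups share the factor (5·p^2 + 1).

(2·p - 1)·(5·p^2 + 1)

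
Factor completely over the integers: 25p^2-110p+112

(5p-14)(5p-8)

Need a pair with product 25·112 = 2800 and sum -110: that's -40 and -70.
Split the middle term: 25p^2-40p - 70p+112 = 5p(5p-8) - 14(5p-8).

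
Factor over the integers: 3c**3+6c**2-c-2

(c+2)(3c**2-1)

Group as (3c**3-c) + (6c**2-2) = c(3c**2-1) + 2(3c**2-1).
Both groups share the factor (3c**2-1).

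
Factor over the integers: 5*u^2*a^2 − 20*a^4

5*a^2*(u − 2*a)*(u + 2*a)

Every term has a factor of 5*a^2. Then u^2 − 4*a^2 = (u)² − (2*a)².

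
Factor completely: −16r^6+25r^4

Every term has a factor of r^4; factoring it out leaves −16r^2+25.
Recognize a difference of squares with the parts 5 and 4r.

−r^4(4r+5)(4r−5)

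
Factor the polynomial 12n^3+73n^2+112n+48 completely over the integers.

By the rational root theorem, n = −3/4 is a root, giving the factor (4n+3) and quotient 3n^2+16n+16.
The remaining quadratic factors as (n+4)(3n+4).

(3n+4)(4n+3)(n+4)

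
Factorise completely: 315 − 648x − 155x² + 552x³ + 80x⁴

(4x + 5)(4x − 3)(5x − 3)(x + 7)

Testing divisors of the constant over divisors of the leading coefficient, x = −5/4 is a root, giving the factor (4x + 5) and quotient 20x³ + 113x² − 180x + 63.
Next, x = 3/4 is a root, so (4x − 3) is a factor; dividing leaves 5x² + 32x − 21.
The remaining quadratic factors as (x + 7)(5x − 3).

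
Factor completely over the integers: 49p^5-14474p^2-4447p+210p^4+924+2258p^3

Trying the rational-root candidates, p = 1/7 is a root, so (7p-1) divides it; the quotient is 7p^4+31p^3+327p^2-2021p-924.
Continuing, p = -3/7 is a root, giving the factor (7p+3) and quotient p^3+4p^2+45p-308.
Then p = 4 is a root, so (p-4) is a factor; dividing leaves p^2+8p+77.
The quadratic p^2+8p+77 has discriminant -244 < 0 and is irreducible over ℤ.

(7p+3)(7p-1)(p-4)(p^2+8p+77)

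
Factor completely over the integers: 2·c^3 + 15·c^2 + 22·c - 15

(2·c - 1)·(c + 3)·(c + 5)

Testing divisors of the constant over divisors of the leading coefficient, c = 1/2 is a root, giving the factor (2·c - 1) and quotient c^2 + 8·c + 15.
The remaining quadratic factors as (c + 5)(c + 3).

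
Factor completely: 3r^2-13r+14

Need a pair with product 3·14 = 42 and sum -13: that's -6 and -7.
Split the middle term: 3r^2-6r - 7r+14 = 3r(r-2) - 7(r-2).

(3r-7)(r-2)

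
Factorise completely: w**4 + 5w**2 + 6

(w**2 + 2)(w**2 + 3)

Substitute u = w**2 to get a quadratic in u, then factor.
w**2 + 3 is irreducible over ℤ (always positive, so no real roots).
w**2 + 2 is irreducible over ℤ (always positive, so no real roots).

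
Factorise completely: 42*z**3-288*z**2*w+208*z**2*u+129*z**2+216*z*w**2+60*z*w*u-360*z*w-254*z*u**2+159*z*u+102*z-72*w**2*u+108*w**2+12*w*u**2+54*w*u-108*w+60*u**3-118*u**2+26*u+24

Group: z*(42*z**2-36*z*w-44*z*u+45*z+12*w*u-18*w+10*u**2-23*u+12) + (-6*w+6*u+2)*(42*z**2-36*z*w-44*z*u+45*z+12*w*u-18*w+10*u**2-23*u+12); both groups contain (42*z**2-36*z*w-44*z*u+45*z+12*w*u-18*w+10*u**2-23*u+12), so (z-6*w+6*u+2) is a factor with cofactor 42*z**2-36*z*w-44*z*u+45*z+12*w*u-18*w+10*u**2-23*u+12.
The cofactor groups again: 42*z**2-36*z*w-44*z*u+45*z+12*w*u-18*w+10*u**2-23*u+12 = 6*z*(7*z-6*w-5*u+4) + (-2*u+3)*(7*z-6*w-5*u+4); both groups contain (7*z-6*w-5*u+4), giving (6*z-2*u+3)*(7*z-6*w-5*u+4).

(6*z-2*u+3)*(7*z-6*w-5*u+4)*(z-6*w+6*u+2)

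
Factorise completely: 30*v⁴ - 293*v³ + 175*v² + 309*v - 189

By the rational root theorem, v = 7/6 is a root, so (6*v - 7) is a factor; dividing leaves 5*v³ - 43*v² - 21*v + 27.
Next, v = 3/5 is a root, so (5*v - 3) is a factor; dividing leaves v² - 8*v - 9.
The remaining quadratic factors as (v + 1)(v - 9).

(5*v - 3)*(6*v - 7)*(v + 1)*(v - 9)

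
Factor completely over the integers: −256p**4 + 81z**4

Write as (9z**2)² − (16p**2)², then factor 9z**2 − 16p**2 once more.

(3z − 4p)(3z + 4p)(9z**2 + 16p**2)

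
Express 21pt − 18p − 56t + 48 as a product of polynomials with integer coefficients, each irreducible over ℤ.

Group as (21pt − 18p) + (−56t + 48) = 3p(7t − 6) − 8(7t − 6).
Both groups share the factor (7t − 6).

(3p − 8)(7t − 6)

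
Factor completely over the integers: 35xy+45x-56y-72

Group as (35xy+45x) + (-56y-72) = 5x(7y+9) - 8(7y+9).
Both groups share the factor (7y+9).

(5x-8)(7y+9)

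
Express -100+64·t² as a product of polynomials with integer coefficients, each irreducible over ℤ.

4·(4·t+5)·(4·t-5)

Factor out 4, leaving 16·t²-25, which is a difference of two squares.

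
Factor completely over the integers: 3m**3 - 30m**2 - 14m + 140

(m - 10)(3m**2 - 14)

Group as (3m**3 - 14m) + (-30m**2 + 140) = m(3m**2 - 14) - 10(3m**2 - 14).
Both groups share the factor (3m**2 - 14).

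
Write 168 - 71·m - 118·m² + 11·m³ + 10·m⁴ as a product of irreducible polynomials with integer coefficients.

Trying the rational-root candidates, m = 1 is a root, so (m - 1) divides it; the quotient is 10·m³ + 21·m² - 97·m - 168.
Then m = -7/2 is a root, so (2·m + 7) is a factor; dividing leaves 5·m² - 7·m - 24.
The remaining quadratic factors as (m - 3)(5·m + 8).

(2·m + 7)·(5·m + 8)·(m - 1)·(m - 3)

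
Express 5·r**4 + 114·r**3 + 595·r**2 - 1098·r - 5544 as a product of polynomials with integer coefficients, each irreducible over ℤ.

Testing divisors of the constant over divisors of the leading coefficient, r = -11 is a root, so (r + 11) divides it; the quotient is 5·r**3 + 59·r**2 - 54·r - 504.
Continuing, r = 3 is a root, so (r - 3) divides it; the quotient is 5·r**2 + 74·r + 168.
The remaining quadratic factors as (r + 12)(5·r + 14).

(5·r + 14)·(r + 11)·(r + 12)·(r - 3)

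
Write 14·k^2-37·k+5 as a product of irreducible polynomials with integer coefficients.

Need a pair with product 14·5 = 70 and sum -37: that's -2 and -35.
Split the middle term: 14·k^2-2·k - 35·k+5 = 2·k·(7·k-1) - 5·(7·k-1).

(2·k-5)·(7·k-1)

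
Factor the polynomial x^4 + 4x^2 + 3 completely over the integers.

(x^2 + 1)(x^2 + 3)

Substitute u = x^2 to get a quadratic in u, then factor.
x^2 + 3 is irreducible over ℤ (always positive, so no real roots).
x^2 + 1 is irreducible over ℤ (sum of squares).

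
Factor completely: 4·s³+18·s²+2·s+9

Group as (4·s³+2·s) + (18·s²+9) = 2·s·(2·s²+1) + 9·(2·s²+1).
Both groups share the factor (2·s²+1).

(2·s+9)·(2·s²+1)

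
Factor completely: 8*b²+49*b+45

Need a pair with product 8·45 = 360 and sum 49: that's 40 and 9.
Split the middle term: 8*b²+40*b + 9*b+45 = 8*b*(b+5) + 9*(b+5).

(8*b+9)*(b+5)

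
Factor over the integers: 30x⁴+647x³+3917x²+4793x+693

Trying the rational-root candidates, x = -7/5 is a root, so (5x+7) divides it; the quotient is 6x³+121x²+614x+99.
Continuing, x = -9 is a root, giving the factor (x+9) and quotient 6x²+67x+11.
The remaining quadratic factors as (x+11)(6x+1).

(5x+7)(6x+1)(x+11)(x+9)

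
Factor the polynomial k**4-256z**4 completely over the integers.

(k+4z)(k-4z)(k**2+16z**2)

Write as (k**2)² − (16z**2)², then factor k**2-16z**2 once more.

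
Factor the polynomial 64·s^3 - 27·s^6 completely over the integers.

-s^3·(3·s - 4)·(9·s^2 + 12·s + 16)

Factor out s^3 first: what remains is -27·s^3 + 64.
Recognize a difference of cubes with the parts 4 and 3·s.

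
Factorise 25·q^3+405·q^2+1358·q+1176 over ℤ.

Testing divisors of the constant over divisors of the leading coefficient, q = −14/5 is a root, so (5·q+14) divides it; the quotient is 5·q^2+67·q+84.
The remaining quadratic factors as (q+12)(5·q+7).

(5·q+14)·(5·q+7)·(q+12)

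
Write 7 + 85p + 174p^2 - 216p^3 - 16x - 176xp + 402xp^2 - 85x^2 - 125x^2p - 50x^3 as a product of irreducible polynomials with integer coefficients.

-(5x - 4p - 1)(5x - 6p + 7)(2x + 9p + 1)

Group: 2x(-25x^2 + 50xp - 30x - 24p^2 + 22p + 7) + (9p + 1)(-25x^2 + 50xp - 30x - 24p^2 + 22p + 7); both groups contain (-25x^2 + 50xp - 30x - 24p^2 + 22p + 7), so (2x + 9p + 1) is a factor with cofactor -25x^2 + 50xp - 30x - 24p^2 + 22p + 7.
The cofactor groups again: -25x^2 + 50xp - 30x - 24p^2 + 22p + 7 = -5x(5x - 6p + 7) + (4p + 1)(5x - 6p + 7); both groups contain (5x - 6p + 7), giving -(5x - 4p - 1)(5x - 6p + 7).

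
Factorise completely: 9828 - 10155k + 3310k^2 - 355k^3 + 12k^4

Trying the rational-root candidates, k = 13 is a root, giving the factor (k - 13) and quotient 12k^3 - 199k^2 + 723k - 756.
Continuing, k = 9/4 is a root, so (4k - 9) is a factor; dividing leaves 3k^2 - 43k + 84.
The remaining quadratic factors as (k - 12)(3k - 7).

(3k - 7)(4k - 9)(k - 12)(k - 13)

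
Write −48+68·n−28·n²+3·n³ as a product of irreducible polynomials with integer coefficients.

(3·n−4)·(n−2)·(n−6)

Among the possible rational roots, n = 2 is a root, so (n−2) is a factor; dividing leaves 3·n²−22·n+24.
The remaining quadratic factors as (3·n−4)(n−6).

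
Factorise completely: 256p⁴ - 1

Write as (16p²)² − (1)², then factor 16p² - 1 once more.

(4p + 1)(4p - 1)(16p² + 1)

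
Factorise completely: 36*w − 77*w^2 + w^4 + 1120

(w + 4)*(w + 8)*(w − 5)*(w − 7)

Testing divisors of the constant over divisors of the leading coefficient, w = 5 is a root, so (w − 5) is a factor; dividing leaves w^3 + 5*w^2 − 52*w − 224.
Then w = −8 is a root, so (w + 8) divides it; the quotient is w^2 − 3*w − 28.
The remaining quadratic factors as (w − 7)(w + 4).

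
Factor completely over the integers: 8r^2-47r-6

Need a pair with product 8·(-6) = -48 and sum -47: that's 1 and -48.
Split the middle term: 8r^2+r - 48r-6 = r(8r+1) - 6(8r+1).

(8r+1)(r-6)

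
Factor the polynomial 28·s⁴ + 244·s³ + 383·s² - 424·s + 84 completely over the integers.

(2·s + 7)·(2·s - 1)·(7·s - 2)·(s + 6)

Among the possible rational roots, s = -6 is a root, giving the factor (s + 6) and quotient 28·s³ + 76·s² - 73·s + 14.
Next, s = 1/2 is a root, so (2·s - 1) divides it; the quotient is 14·s² + 45·s - 14.
The remaining quadratic factors as (7·s - 2)(2·s + 7).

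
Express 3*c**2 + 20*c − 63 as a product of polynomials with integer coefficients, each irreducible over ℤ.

(3*c − 7)*(c + 9)

Need a pair with product 3·(−63) = −189 and sum 20: that's −7 and 27.
Split the middle term: 3*c**2 − 7*c + 27*c − 63 = c*(3*c − 7) + 9*(3*c − 7).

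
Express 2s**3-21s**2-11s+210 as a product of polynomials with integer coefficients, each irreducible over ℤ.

(2s-7)(s+3)(s-10)

By the rational root theorem, s = 10 is a root, giving the factor (s-10) and quotient 2s**2-s-21.
The remaining quadratic factors as (2s-7)(s+3).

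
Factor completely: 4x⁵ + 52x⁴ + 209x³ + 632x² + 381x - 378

(2x + 3)(2x - 1)(x + 9)(x² + 3x + 14)

By the rational root theorem, x = 1/2 is a root, giving the factor (2x - 1) and quotient 2x⁴ + 27x³ + 118x² + 375x + 378.
Then x = -9 is a root, so (x + 9) divides it; the quotient is 2x³ + 9x² + 37x + 42.
Then x = -3/2 is a root, so (2x + 3) divides it; the quotient is x² + 3x + 14.
The quadratic x² + 3x + 14 has discriminant -47 < 0 and is irreducible over ℤ.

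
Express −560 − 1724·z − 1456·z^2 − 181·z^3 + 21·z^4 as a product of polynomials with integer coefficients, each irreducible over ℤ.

Trying the rational-root candidates, z = −2/3 is a root, so (3·z + 2) is a factor; dividing leaves 7·z^3 − 65·z^2 − 442·z − 280.
Next, z = −5/7 is a root, giving the factor (7·z + 5) and quotient z^2 − 10·z − 56.
The remaining quadratic factors as (z + 4)(z − 14).

(3·z + 2)·(7·z + 5)·(z + 4)·(z − 14)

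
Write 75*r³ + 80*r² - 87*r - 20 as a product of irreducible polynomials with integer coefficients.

(3*r + 5)*(5*r + 1)*(5*r - 4)

Trying the rational-root candidates, r = -1/5 is a root, giving the factor (5*r + 1) and quotient 15*r² + 13*r - 20.
The remaining quadratic factors as (3*r + 5)(5*r - 4).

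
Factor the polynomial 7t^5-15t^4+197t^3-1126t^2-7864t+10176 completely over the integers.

(7t-8)(t+4)(t-6)(t^2+t+53)

Testing divisors of the constant over divisors of the leading coefficient, t = -4 is a root, giving the factor (t+4) and quotient 7t^4-43t^3+369t^2-2602t+2544.
Continuing, t = 6 is a root, so (t-6) divides it; the quotient is 7t^3-t^2+363t-424.
Next, t = 8/7 is a root, so (7t-8) is a factor; dividing leaves t^2+t+53.
The quadratic t^2+t+53 has discriminant -211 < 0 and is irreducible over ℤ.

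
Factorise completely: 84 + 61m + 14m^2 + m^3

By the rational root theorem, m = −3 is a root, so (m + 3) divides it; the quotient is m^2 + 11m + 28.
The remaining quadratic factors as (m + 4)(m + 7).

(m + 3)(m + 4)(m + 7)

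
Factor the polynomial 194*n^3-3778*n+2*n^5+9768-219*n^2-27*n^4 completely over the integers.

Trying the rational-root candidates, n = 11/2 is a root, giving the factor (2*n-11) and quotient n^4-8*n^3+53*n^2+182*n-888.
Next, n = 3 is a root, giving the factor (n-3) and quotient n^3-5*n^2+38*n+296.
Continuing, n = -4 is a root, so (n+4) is a factor; dividing leaves n^2-9*n+74.
The quadratic n^2-9*n+74 has discriminant -215 < 0 and is irreducible over ℤ.

(2*n-11)*(n+4)*(n-3)*(n^2-9*n+74)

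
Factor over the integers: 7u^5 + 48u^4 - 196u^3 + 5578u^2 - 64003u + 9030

(7u - 1)(u + 15)(u - 7)(u^2 - u + 86)

Trying the rational-root candidates, u = 1/7 is a root, so (7u - 1) divides it; the quotient is u^4 + 7u^3 - 27u^2 + 793u - 9030.
Continuing, u = 7 is a root, so (u - 7) divides it; the quotient is u^3 + 14u^2 + 71u + 1290.
Continuing, u = -15 is a root, so (u + 15) is a factor; dividing leaves u^2 - u + 86.
The quadratic u^2 - u + 86 has discriminant -343 < 0 and is irreducible over ℤ.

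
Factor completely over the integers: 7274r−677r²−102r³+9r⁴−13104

By the rational root theorem, r = 13 is a root, so (r−13) divides it; the quotient is 9r³+15r²−482r+1008.
Next, r = 14/3 is a root, so (3r−14) is a factor; dividing leaves 3r²+19r−72.
The remaining quadratic factors as (3r−8)(r+9).

(3r−14)(3r−8)(r+9)(r−13)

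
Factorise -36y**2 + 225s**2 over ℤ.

9(5s + 2y)(5s - 2y)

Every term has a factor of 9. Then 25s**2 - 4y**2 = (5s)² − (2y)².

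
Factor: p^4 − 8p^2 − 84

Substitute u = p^2 to get a quadratic in u, then factor.
p^2 − 14 is irreducible over ℤ (14 is not a perfect square).
p^2 + 6 is irreducible over ℤ (always positive, so no real roots).

(p^2 + 6)(p^2 − 14)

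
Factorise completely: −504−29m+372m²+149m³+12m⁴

(3m+8)(4m+7)(m+9)(m−1)

Trying the rational-root candidates, m = −9 is a root, giving the factor (m+9) and quotient 12m³+41m²+3m−56.
Then m = 1 is a root, so (m−1) divides it; the quotient is 12m²+53m+56.
The remaining quadratic factors as (3m+8)(4m+7).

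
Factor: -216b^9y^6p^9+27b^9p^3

Factor out 27b^9p^3 first: what remains is -8y^6p^6+1.
Recognize a difference of cubes with the parts 1 and 2y^2p^2.

-27b^9p^3(2y^2p^2-1)(4y^4p^4+2y^2p^2+1)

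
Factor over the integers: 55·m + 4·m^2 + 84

Need a pair with product 4·84 = 336 and sum 55: that's 48 and 7.
Split the middle term: 4·m^2 + 48·m + 7·m + 84 = 4·m·(m + 12) + 7·(m + 12).

(4·m + 7)·(m + 12)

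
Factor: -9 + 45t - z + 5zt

(5t - 1)(z + 9)

Group as (5zt - z) + (45t - 9) = z(5t - 1) + 9(5t - 1).
Both groups share the factor (5t - 1).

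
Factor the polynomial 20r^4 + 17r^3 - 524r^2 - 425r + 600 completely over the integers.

(4r - 3)(5r + 8)(r + 5)(r - 5)

Testing divisors of the constant over divisors of the leading coefficient, r = -8/5 is a root, giving the factor (5r + 8) and quotient 4r^3 - 3r^2 - 100r + 75.
Then r = 3/4 is a root, so (4r - 3) divides it; the quotient is r^2 - 25.
The remaining quadratic factors as (r - 5)(r + 5).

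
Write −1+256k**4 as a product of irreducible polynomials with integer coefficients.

(4k+1)(4k−1)(16k**2+1)

(4k)⁴ − (1)⁴ = ((4k)² − (1)²)((4k)² + (1)²); the first factor splits again, the second (16k**2+1) is irreducible.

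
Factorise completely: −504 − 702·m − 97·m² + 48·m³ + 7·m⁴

Among the possible rational roots, m = −7 is a root, giving the factor (m + 7) and quotient 7·m³ − m² − 90·m − 72.
Then m = 4 is a root, so (m − 4) divides it; the quotient is 7·m² + 27·m + 18.
The remaining quadratic factors as (7·m + 6)(m + 3).

(7·m + 6)·(m + 3)·(m + 7)·(m − 4)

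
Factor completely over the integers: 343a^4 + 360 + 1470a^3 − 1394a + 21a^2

(7a + 9)(7a − 2)(7a − 5)(a + 4)

By the rational root theorem, a = −4 is a root, so (a + 4) divides it; the quotient is 343a^3 + 98a^2 − 371a + 90.
Next, a = 2/7 is a root, so (7a − 2) is a factor; dividing leaves 49a^2 + 28a − 45.
The remaining quadratic factors as (7a − 5)(7a + 9).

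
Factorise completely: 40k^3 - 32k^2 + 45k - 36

(5k - 4)(8k^2 + 9)

Group as (40k^3 + 45k) + (-32k^2 - 36) = 5k(8k^2 + 9) - 4(8k^2 + 9).
Both groups share the factor (8k^2 + 9).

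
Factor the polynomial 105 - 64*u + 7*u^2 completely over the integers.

Need a pair with product 7·105 = 735 and sum -64: that's -15 and -49.
Split the middle term: 7*u^2 - 15*u - 49*u + 105 = u*(7*u - 15) - 7*(7*u - 15).

(7*u - 15)*(u - 7)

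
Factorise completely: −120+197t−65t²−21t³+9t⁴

(3t−5)(3t−8)(t+3)(t−1)

Among the possible rational roots, t = 1 is a root, so (t−1) divides it; the quotient is 9t³−12t²−77t+120.
Then t = −3 is a root, so (t+3) divides it; the quotient is 9t²−39t+40.
The remaining quadratic factors as (3t−8)(3t−5).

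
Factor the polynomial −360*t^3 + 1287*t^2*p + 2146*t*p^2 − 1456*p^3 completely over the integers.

Group: 15*t*(−24*t^2 + 73*t*p + 182*p^2) − 8*p*(−24*t^2 + 73*t*p + 182*p^2); both groups contain (−24*t^2 + 73*t*p + 182*p^2), so (15*t − 8*p) is a factor with cofactor −24*t^2 + 73*t*p + 182*p^2.
The cofactor groups again: −24*t^2 + 73*t*p + 182*p^2 = −3*t*(8*t + 13*p) + 14*p*(8*t + 13*p); both groups contain (8*t + 13*p), giving −(3*t − 14*p)*(8*t + 13*p).

−(3*t − 14*p)*(15*t − 8*p)*(8*t + 13*p)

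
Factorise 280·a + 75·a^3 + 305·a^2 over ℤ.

Pull out the common factor 5·a, then factor the remaining trinomial.

5·a·(3·a + 8)·(5·a + 7)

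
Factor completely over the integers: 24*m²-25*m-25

Need a pair with product 24·(-25) = -600 and sum -25: that's -40 and 15.
Split the middle term: 24*m²-40*m + 15*m-25 = 8*m*(3*m-5) + 5*(3*m-5).

(3*m-5)*(8*m+5)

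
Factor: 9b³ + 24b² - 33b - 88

(3b + 8)(3b² - 11)

Group as (9b³ - 33b) + (24b² - 88) = 3b(3b² - 11) + 8(3b² - 11).
Both groups share the factor (3b² - 11).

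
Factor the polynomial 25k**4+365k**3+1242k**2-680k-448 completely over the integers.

By the rational root theorem, k = -7 is a root, so (k+7) is a factor; dividing leaves 25k**3+190k**2-88k-64.
Continuing, k = -2/5 is a root, so (5k+2) is a factor; dividing leaves 5k**2+36k-32.
The remaining quadratic factors as (5k-4)(k+8).

(5k+2)(5k-4)(k+7)(k+8)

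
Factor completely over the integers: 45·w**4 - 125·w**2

5·w**2·(3·w + 5)·(3·w - 5)

Factor out 5·w**2, leaving 9·w**2 - 25, which is a difference of two squares.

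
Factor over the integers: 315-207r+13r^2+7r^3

Among the possible rational roots, r = -7 is a root, so (r+7) divides it; the quotient is 7r^2-36r+45.
The remaining quadratic factors as (r-3)(7r-15).

(7r-15)(r+7)(r-3)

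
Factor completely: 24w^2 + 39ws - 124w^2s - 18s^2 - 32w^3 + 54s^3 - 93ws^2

Group: 4w(-8w^2 - 13ws + 6s^2) + (9s - 3)(-8w^2 - 13ws + 6s^2); both groups contain (-8w^2 - 13ws + 6s^2), so (4w + 9s - 3) is a factor with cofactor -8w^2 - 13ws + 6s^2.
The cofactor groups again: -8w^2 - 13ws + 6s^2 = -8w(w + 2s) + 3s(w + 2s); both groups contain (w + 2s), giving -(8w - 3s)(w + 2s).

-(8w - 3s)(w + 2s)(4w + 9s - 3)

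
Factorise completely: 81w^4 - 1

(3w + 1)(3w - 1)(9w^2 + 1)

Write as (9w^2)² − (1)², then factor 9w^2 - 1 once more.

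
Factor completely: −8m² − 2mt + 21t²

−(2m − 3t)(4m + 7t)

Group: −4m(2m − 3t) − 7t(2m − 3t); both groups contain (2m − 3t).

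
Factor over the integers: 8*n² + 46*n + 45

Need a pair with product 8·45 = 360 and sum 46: that's 10 and 36.
Split the middle term: 8*n² + 10*n + 36*n + 45 = 2*n*(4*n + 5) + 9*(4*n + 5).

(2*n + 9)*(4*n + 5)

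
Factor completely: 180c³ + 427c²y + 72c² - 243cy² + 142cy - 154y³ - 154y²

(4c + 11y)(5c + 2y + 2)(9c - 7y)

Group: 5c(36c² + 71cy - 77y²) + (2y + 2)(36c² + 71cy - 77y²); both groups contain (36c² + 71cy - 77y²), so (5c + 2y + 2) is a factor with cofactor 36c² + 71cy - 77y².
The cofactor groups again: 36c² + 71cy - 77y² = 9c(4c + 11y) - 7y(4c + 11y); both groups contain (4c + 11y), giving (9c - 7y)(4c + 11y).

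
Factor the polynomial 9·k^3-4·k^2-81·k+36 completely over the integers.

(9·k-4)·(k+3)·(k-3)

Group as (9·k^3-81·k) + (-4·k^2+36) = 9·k·(k^2-9) - 4·(k^2-9).
Both groups share the factor (k^2-9).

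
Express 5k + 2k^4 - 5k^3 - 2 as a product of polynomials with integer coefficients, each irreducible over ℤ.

(2k - 1)(k + 1)(k - 1)(k - 2)

Among the possible rational roots, k = 1 is a root, giving the factor (k - 1) and quotient 2k^3 - 3k^2 - 3k + 2.
Then k = -1 is a root, so (k + 1) is a factor; dividing leaves 2k^2 - 5k + 2.
The remaining quadratic factors as (2k - 1)(k - 2).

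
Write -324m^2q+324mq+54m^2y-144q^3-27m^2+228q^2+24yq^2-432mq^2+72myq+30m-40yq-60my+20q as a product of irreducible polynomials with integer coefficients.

(2y-12q-1)(3m+2q)(9m+6q-10)

Group: 3m(18my-108mq-9m+12yq-20y-72q^2+114q+10) + 2q(18my-108mq-9m+12yq-20y-72q^2+114q+10); both groups contain (18my-108mq-9m+12yq-20y-72q^2+114q+10), so (3m+2q) is a factor with cofactor 18my-108mq-9m+12yq-20y-72q^2+114q+10.
The cofactor groups again: 18my-108mq-9m+12yq-20y-72q^2+114q+10 = 9m(2y-12q-1) + (6q-10)(2y-12q-1); both groups contain (2y-12q-1), giving (9m+6q-10)(2y-12q-1).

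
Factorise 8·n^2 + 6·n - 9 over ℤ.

(2·n + 3)·(4·n - 3)

Need a pair with product 8·(-9) = -72 and sum 6: that's 12 and -6.
Split the middle term: 8·n^2 + 12·n - 6·n - 9 = 4·n·(2·n + 3) - 3·(2·n + 3).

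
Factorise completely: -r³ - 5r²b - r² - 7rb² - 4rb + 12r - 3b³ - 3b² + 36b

-(r + 3b)(r + b + 4)(r + b - 3)

Group: r(-r² - 4rb + 3r - 3b² + 9b) + (b + 4)(-r² - 4rb + 3r - 3b² + 9b); both groups contain (-r² - 4rb + 3r - 3b² + 9b), so (r + b + 4) is a factor with cofactor -r² - 4rb + 3r - 3b² + 9b.
The cofactor groups again: -r² - 4rb + 3r - 3b² + 9b = -r(r + 3b) + (-b + 3)(r + 3b); both groups contain (r + 3b), giving -(r + b - 3)(r + 3b).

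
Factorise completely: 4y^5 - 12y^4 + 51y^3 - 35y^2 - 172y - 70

By the rational root theorem, y = -1 is a root, so (y + 1) is a factor; dividing leaves 4y^4 - 16y^3 + 67y^2 - 102y - 70.
Next, y = 5/2 is a root, so (2y - 5) is a factor; dividing leaves 2y^3 - 3y^2 + 26y + 14.
Then y = -1/2 is a root, giving the factor (2y + 1) and quotient y^2 - 2y + 14.
The quadratic y^2 - 2y + 14 has discriminant -52 < 0 and is irreducible over ℤ.

(2y + 1)(2y - 5)(y + 1)(y^2 - 2y + 14)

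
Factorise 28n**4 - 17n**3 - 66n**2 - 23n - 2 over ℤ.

Trying the rational-root candidates, n = -1/4 is a root, giving the factor (4n + 1) and quotient 7n**3 - 6n**2 - 15n - 2.
Next, n = 2 is a root, so (n - 2) is a factor; dividing leaves 7n**2 + 8n + 1.
The remaining quadratic factors as (n + 1)(7n + 1).

(4n + 1)(7n + 1)(n + 1)(n - 2)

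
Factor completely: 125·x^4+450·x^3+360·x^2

5·x^2·(5·x+12)·(5·x+6)

Pull out the common factor 5·x^2, then factor the remaining trinomial.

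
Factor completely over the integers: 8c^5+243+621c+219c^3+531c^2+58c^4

Testing divisors of the constant over divisors of the leading coefficient, c = −3/2 is a root, so (2c+3) divides it; the quotient is 4c^4+23c^3+75c^2+153c+81.
Continuing, c = −3/4 is a root, so (4c+3) divides it; the quotient is c^3+5c^2+15c+27.
Then c = −3 is a root, so (c+3) divides it; the quotient is c^2+2c+9.
The quadratic c^2+2c+9 has discriminant −32 < 0 and is irreducible over ℤ.

(2c+3)(4c+3)(c+3)(c^2+2c+9)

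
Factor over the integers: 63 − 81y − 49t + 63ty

(7t − 9)(9y − 7)

Group as (63ty − 49t) + (−81y + 63) = 7t(9y − 7) − 9(9y − 7).
Both groups share the factor (9y − 7).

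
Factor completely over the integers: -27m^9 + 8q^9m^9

m^9(2q^3 - 3)(4q^6 + 6q^3 + 9)

Factor out m^9 first: what remains is 8q^9 - 27.
Recognize a difference of cubes with the parts 2q^3 and 3.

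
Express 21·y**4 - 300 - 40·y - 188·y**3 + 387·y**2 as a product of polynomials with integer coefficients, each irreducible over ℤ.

(3·y - 5)·(7·y + 5)·(y - 2)·(y - 6)

By the rational root theorem, y = 6 is a root, so (y - 6) is a factor; dividing leaves 21·y**3 - 62·y**2 + 15·y + 50.
Next, y = 5/3 is a root, so (3·y - 5) divides it; the quotient is 7·y**2 - 9·y - 10.
The remaining quadratic factors as (7·y + 5)(y - 2).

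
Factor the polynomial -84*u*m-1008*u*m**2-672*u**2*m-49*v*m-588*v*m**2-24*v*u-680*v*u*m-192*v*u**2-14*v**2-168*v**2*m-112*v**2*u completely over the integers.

-(8*u+12*m+1)*(7*v+12*u)*(2*v+7*m)

Group: 2*v*(-56*v*u-84*v*m-7*v-96*u**2-144*u*m-12*u) + 7*m*(-56*v*u-84*v*m-7*v-96*u**2-144*u*m-12*u); both groups contain (-56*v*u-84*v*m-7*v-96*u**2-144*u*m-12*u), so (2*v+7*m) is a factor with cofactor -56*v*u-84*v*m-7*v-96*u**2-144*u*m-12*u.
The cofactor groups again: -56*v*u-84*v*m-7*v-96*u**2-144*u*m-12*u = -7*v*(8*u+12*m+1) - 12*u*(8*u+12*m+1); both groups contain (8*u+12*m+1), giving -(7*v+12*u)*(8*u+12*m+1).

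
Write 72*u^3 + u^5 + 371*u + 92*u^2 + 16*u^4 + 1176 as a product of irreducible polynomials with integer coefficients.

By the rational root theorem, u = -3 is a root, giving the factor (u + 3) and quotient u^4 + 13*u^3 + 33*u^2 - 7*u + 392.
Then u = -8 is a root, so (u + 8) is a factor; dividing leaves u^3 + 5*u^2 - 7*u + 49.
Next, u = -7 is a root, so (u + 7) divides it; the quotient is u^2 - 2*u + 7.
The quadratic u^2 - 2*u + 7 has discriminant -24 < 0 and is irreducible over ℤ.

(u + 3)*(u + 7)*(u + 8)*(u^2 - 2*u + 7)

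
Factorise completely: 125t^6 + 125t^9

125t^6(t + 1)(t^2 - t + 1)

Every term has a factor of 125t^6; factoring it out leaves t^3 + 1.
Recognize a sum of cubes with the parts t and 1.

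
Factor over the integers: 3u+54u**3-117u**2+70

Testing divisors of the constant over divisors of the leading coefficient, u = -2/3 is a root, giving the factor (3u+2) and quotient 18u**2-51u+35.
The remaining quadratic factors as (6u-7)(3u-5).

(3u+2)(3u-5)(6u-7)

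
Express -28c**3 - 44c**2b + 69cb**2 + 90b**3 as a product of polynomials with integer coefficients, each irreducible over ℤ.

-(2c - 3b)(14c + 15b)(c + 2b)

Group: 2c(-14c**2 - 43cb - 30b**2) - 3b(-14c**2 - 43cb - 30b**2); both groups contain (-14c**2 - 43cb - 30b**2), so (2c - 3b) is a factor with cofactor -14c**2 - 43cb - 30b**2.
The cofactor groups again: -14c**2 - 43cb - 30b**2 = -14c(c + 2b) - 15b(c + 2b); both groups contain (c + 2b), giving -(14c + 15b)(c + 2b).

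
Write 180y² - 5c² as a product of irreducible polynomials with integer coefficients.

5(6y - c)(6y + c)

Pull out the common factor 5; 36y² - c² is a difference of squares.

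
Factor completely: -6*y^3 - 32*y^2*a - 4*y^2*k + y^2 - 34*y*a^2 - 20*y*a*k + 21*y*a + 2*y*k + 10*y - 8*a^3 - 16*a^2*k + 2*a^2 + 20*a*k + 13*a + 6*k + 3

Group: 3*y*(-2*y^2 - 10*y*a + y - 8*a^2 + 10*a + 3) + (a + 2*k + 1)*(-2*y^2 - 10*y*a + y - 8*a^2 + 10*a + 3); both groups contain (-2*y^2 - 10*y*a + y - 8*a^2 + 10*a + 3), so (3*y + a + 2*k + 1) is a factor with cofactor -2*y^2 - 10*y*a + y - 8*a^2 + 10*a + 3.
The cofactor groups again: -2*y^2 - 10*y*a + y - 8*a^2 + 10*a + 3 = -y*(2*y + 2*a - 3) + (-4*a - 1)*(2*y + 2*a - 3); both groups contain (2*y + 2*a - 3), giving -(y + 4*a + 1)*(2*y + 2*a - 3).

-(2*y + 2*a - 3)*(y + 4*a + 1)*(3*y + a + 2*k + 1)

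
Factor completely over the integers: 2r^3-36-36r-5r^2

(2r+3)(r+2)(r-6)

Testing divisors of the constant over divisors of the leading coefficient, r = -2 is a root, so (r+2) divides it; the quotient is 2r^2-9r-18.
The remaining quadratic factors as (r-6)(2r+3).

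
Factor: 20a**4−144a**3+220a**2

4a**2(5a−11)(a−5)

Pull out the common factor 4a**2, then factor the remaining trinomial.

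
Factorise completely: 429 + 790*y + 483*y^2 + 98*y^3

By the rational root theorem, y = −11/7 is a root, giving the factor (7*y + 11) and quotient 14*y^2 + 47*y + 39.
The remaining quadratic factors as (7*y + 13)(2*y + 3).

(2*y + 3)*(7*y + 11)*(7*y + 13)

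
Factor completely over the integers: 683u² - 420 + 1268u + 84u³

(3u + 14)(4u + 15)(7u - 2)

Testing divisors of the constant over divisors of the leading coefficient, u = 2/7 is a root, so (7u - 2) divides it; the quotient is 12u² + 101u + 210.
The remaining quadratic factors as (4u + 15)(3u + 14).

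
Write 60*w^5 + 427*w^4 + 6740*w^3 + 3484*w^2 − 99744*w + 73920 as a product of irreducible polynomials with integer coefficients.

Testing divisors of the constant over divisors of the leading coefficient, w = 4/5 is a root, so (5*w − 4) is a factor; dividing leaves 12*w^4 + 95*w^3 + 1424*w^2 + 1836*w − 18480.
Next, w = 11/4 is a root, so (4*w − 11) divides it; the quotient is 3*w^3 + 32*w^2 + 444*w + 1680.
Then w = −14/3 is a root, so (3*w + 14) is a factor; dividing leaves w^2 + 6*w + 120.
The quadratic w^2 + 6*w + 120 has discriminant −444 < 0 and is irreducible over ℤ.

(3*w + 14)*(4*w − 11)*(5*w − 4)*(w^2 + 6*w + 120)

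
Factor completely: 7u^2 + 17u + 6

Need a pair with product 7·6 = 42 and sum 17: that's 3 and 14.
Split the middle term: 7u^2 + 3u + 14u + 6 = u(7u + 3) + 2(7u + 3).

(7u + 3)(u + 2)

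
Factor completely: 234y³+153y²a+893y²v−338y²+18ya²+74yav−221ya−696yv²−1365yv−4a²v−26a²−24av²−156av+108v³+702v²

(9y−2v−13)(13y+2a−6v)(2y+a+9v)

Group: 9y(26y²+17ya+105yv+2a²+12av−54v²) + (−2v−13)(26y²+17ya+105yv+2a²+12av−54v²); both groups contain (26y²+17ya+105yv+2a²+12av−54v²), so (9y−2v−13) is a factor with cofactor 26y²+17ya+105yv+2a²+12av−54v².
The cofactor groups again: 26y²+17ya+105yv+2a²+12av−54v² = 2y(13y+2a−6v) + (a+9v)(13y+2a−6v); both groups contain (13y+2a−6v), giving (2y+a+9v)(13y+2a−6v).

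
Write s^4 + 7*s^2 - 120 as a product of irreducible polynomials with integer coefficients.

(s^2 + 15)*(s^2 - 8)

Substitute u = s^2 to get a quadratic in u, then factor.
s^2 - 8 is irreducible over ℤ (8 is not a perfect square).
s^2 + 15 is irreducible over ℤ (always positive, so no real roots).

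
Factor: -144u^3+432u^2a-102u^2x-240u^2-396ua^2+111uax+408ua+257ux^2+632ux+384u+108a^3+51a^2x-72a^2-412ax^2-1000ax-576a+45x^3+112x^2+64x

Group: 6u(-24u^2+36ua-13ux-40u-12a^2-7ax+8a+45x^2+112x+64) + (-9a+x)(-24u^2+36ua-13ux-40u-12a^2-7ax+8a+45x^2+112x+64); both groups contain (-24u^2+36ua-13ux-40u-12a^2-7ax+8a+45x^2+112x+64), so (6u-9a+x) is a factor with cofactor -24u^2+36ua-13ux-40u-12a^2-7ax+8a+45x^2+112x+64.
The cofactor groups again: -24u^2+36ua-13ux-40u-12a^2-7ax+8a+45x^2+112x+64 = -3u(8u-4a-9x-8) + (3a-5x-8)(8u-4a-9x-8); both groups contain (8u-4a-9x-8), giving -(3u-3a+5x+8)(8u-4a-9x-8).

-(3u-3a+5x+8)(8u-4a-9x-8)(6u-9a+x)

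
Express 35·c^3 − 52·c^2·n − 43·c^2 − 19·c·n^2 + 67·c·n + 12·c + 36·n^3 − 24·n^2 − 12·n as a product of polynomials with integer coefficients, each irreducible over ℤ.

Group: 7·c·(5·c^2 − c·n − 4·c − 4·n^2 + 4·n) + (−9·n − 3)·(5·c^2 − c·n − 4·c − 4·n^2 + 4·n); both groups contain (5·c^2 − c·n − 4·c − 4·n^2 + 4·n), so (7·c − 9·n − 3) is a factor with cofactor 5·c^2 − c·n − 4·c − 4·n^2 + 4·n.
The cofactor groups again: 5·c^2 − c·n − 4·c − 4·n^2 + 4·n = 5·c·(c − n) + (4·n − 4)·(c − n); both groups contain (c − n), giving (5·c + 4·n − 4)·(c − n).

(5·c + 4·n − 4)·(7·c − 9·n − 3)·(c − n)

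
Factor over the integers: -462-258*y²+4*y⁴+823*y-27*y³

(4*y-3)*(y+7)*(y-11)*(y-2)

Among the possible rational roots, y = 11 is a root, so (y-11) is a factor; dividing leaves 4*y³+17*y²-71*y+42.
Continuing, y = 3/4 is a root, so (4*y-3) is a factor; dividing leaves y²+5*y-14.
The remaining quadratic factors as (y+7)(y-2).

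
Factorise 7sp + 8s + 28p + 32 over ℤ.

Group as (7sp + 8s) + (28p + 32) = s(7p + 8) + 4(7p + 8).
Both groups share the factor (7p + 8).

(7p + 8)(s + 4)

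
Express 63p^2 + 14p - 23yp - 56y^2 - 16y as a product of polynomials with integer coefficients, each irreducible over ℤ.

-(8y - 7p)(7y + 9p + 2)

Group: -7y(8y - 7p) + (-9p - 2)(8y - 7p); both groups contain (8y - 7p).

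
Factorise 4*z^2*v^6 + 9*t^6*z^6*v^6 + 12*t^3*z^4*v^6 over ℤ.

Factor out z^2*v^6 first: what remains is 9*t^6*z^4 + 12*t^3*z^2 + 4.
Recognize a perfect-square trinomial with the parts 2 and 3*t^3*z^2.

v^6*z^2*(3*t^3*z^2 + 2)^2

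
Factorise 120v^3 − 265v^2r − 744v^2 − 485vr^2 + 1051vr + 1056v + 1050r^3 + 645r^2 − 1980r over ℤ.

Group: 8v(15v^2 − 5vr − 93v − 70r^2 − 43r + 132) − 15r(15v^2 − 5vr − 93v − 70r^2 − 43r + 132); both groups contain (15v^2 − 5vr − 93v − 70r^2 − 43r + 132), so (8v − 15r) is a factor with cofactor 15v^2 − 5vr − 93v − 70r^2 − 43r + 132.
The cofactor groups again: 15v^2 − 5vr − 93v − 70r^2 − 43r + 132 = 5v(3v − 7r − 12) + (10r − 11)(3v − 7r − 12); both groups contain (3v − 7r − 12), giving (5v + 10r − 11)(3v − 7r − 12).

(8v − 15r)(3v − 7r − 12)(5v + 10r − 11)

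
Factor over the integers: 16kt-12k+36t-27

(4k+9)(4t-3)

Group as (16kt-12k) + (36t-27) = 4k(4t-3) + 9(4t-3).
Both groups share the factor (4t-3).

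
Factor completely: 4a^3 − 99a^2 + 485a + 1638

Trying the rational-root candidates, a = −9/4 is a root, so (4a + 9) divides it; the quotient is a^2 − 27a + 182.
The remaining quadratic factors as (a − 14)(a − 13).

(4a + 9)(a − 13)(a − 14)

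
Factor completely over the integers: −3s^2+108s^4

3s^2(6s+1)(6s−1)

Every term has a factor of 3s^2. Then 36s^2−1 = (6s)² − (1)².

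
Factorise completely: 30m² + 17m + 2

(5m + 2)(6m + 1)

Need a pair with product 30·2 = 60 and sum 17: that's 12 and 5.
Split the middle term: 30m² + 12m + 5m + 2 = 6m(5m + 2) + (5m + 2).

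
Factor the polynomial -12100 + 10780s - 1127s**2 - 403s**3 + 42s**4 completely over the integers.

(2s + 11)(3s - 11)(7s - 10)(s - 10)

Trying the rational-root candidates, s = 11/3 is a root, so (3s - 11) is a factor; dividing leaves 14s**3 - 83s**2 - 680s + 1100.
Then s = -11/2 is a root, so (2s + 11) divides it; the quotient is 7s**2 - 80s + 100.
The remaining quadratic factors as (7s - 10)(s - 10).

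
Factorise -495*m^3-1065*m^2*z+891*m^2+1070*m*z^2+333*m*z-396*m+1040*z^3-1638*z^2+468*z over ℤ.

Group: 11*m*(-45*m^2-150*m*z+81*m-80*z^2+126*z-36) - 13*z*(-45*m^2-150*m*z+81*m-80*z^2+126*z-36); both groups contain (-45*m^2-150*m*z+81*m-80*z^2+126*z-36), so (11*m-13*z) is a factor with cofactor -45*m^2-150*m*z+81*m-80*z^2+126*z-36.
The cofactor groups again: -45*m^2-150*m*z+81*m-80*z^2+126*z-36 = -15*m*(3*m+8*z-3) + (-10*z+12)*(3*m+8*z-3); both groups contain (3*m+8*z-3), giving -(15*m+10*z-12)*(3*m+8*z-3).

-(11*m-13*z)*(15*m+10*z-12)*(3*m+8*z-3)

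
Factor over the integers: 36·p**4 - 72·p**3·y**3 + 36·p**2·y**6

Pull out the common factor 36·p**2, leaving p**2 - 2·p·y**3 + y**6.
Recognize a perfect-square trinomial with the parts p and y**3.

36·p**2·(p - y**3)**2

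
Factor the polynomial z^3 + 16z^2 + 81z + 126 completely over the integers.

By the rational root theorem, z = -3 is a root, so (z + 3) is a factor; dividing leaves z^2 + 13z + 42.
The remaining quadratic factors as (z + 6)(z + 7).

(z + 3)(z + 6)(z + 7)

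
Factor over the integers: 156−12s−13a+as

Group as (as−13a) + (−12s+156) = a(s−13) − 12(s−13).
Both groups share the factor (s−13).

(a−12)(s−13)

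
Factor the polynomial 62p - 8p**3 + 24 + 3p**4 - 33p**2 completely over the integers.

(3p + 1)(p + 3)(p - 2)(p - 4)

Among the possible rational roots, p = -3 is a root, so (p + 3) is a factor; dividing leaves 3p**3 - 17p**2 + 18p + 8.
Next, p = -1/3 is a root, so (3p + 1) divides it; the quotient is p**2 - 6p + 8.
The remaining quadratic factors as (p - 4)(p - 2).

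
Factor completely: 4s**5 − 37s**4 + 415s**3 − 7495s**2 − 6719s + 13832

Testing divisors of the constant over divisors of the leading coefficient, s = 1 is a root, giving the factor (s − 1) and quotient 4s**4 − 33s**3 + 382s**2 − 7113s − 13832.
Next, s = 13 is a root, giving the factor (s − 13) and quotient 4s**3 + 19s**2 + 629s + 1064.
Then s = −7/4 is a root, giving the factor (4s + 7) and quotient s**2 + 3s + 152.
The quadratic s**2 + 3s + 152 has discriminant −599 < 0 and is irreducible over ℤ.

(4s + 7)(s − 1)(s − 13)(s**2 + 3s + 152)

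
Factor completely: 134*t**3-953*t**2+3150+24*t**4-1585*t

(2*t+5)*(3*t-14)*(4*t-5)*(t+9)

Testing divisors of the constant over divisors of the leading coefficient, t = 14/3 is a root, so (3*t-14) divides it; the quotient is 8*t**3+82*t**2+65*t-225.
Continuing, t = -5/2 is a root, so (2*t+5) is a factor; dividing leaves 4*t**2+31*t-45.
The remaining quadratic factors as (t+9)(4*t-5).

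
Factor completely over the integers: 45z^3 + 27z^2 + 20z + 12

(5z + 3)(9z^2 + 4)

Group as (45z^3 + 20z) + (27z^2 + 12) = 5z(9z^2 + 4) + 3(9z^2 + 4).
Both groups share the factor (9z^2 + 4).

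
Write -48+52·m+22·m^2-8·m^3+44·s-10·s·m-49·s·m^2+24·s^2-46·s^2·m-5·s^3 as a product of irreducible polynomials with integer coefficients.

Group: 5·s·(-s^2-9·s·m+4·s-8·m^2-10·m+12) + (m-4)·(-s^2-9·s·m+4·s-8·m^2-10·m+12); both groups contain (-s^2-9·s·m+4·s-8·m^2-10·m+12), so (5·s+m-4) is a factor with cofactor -s^2-9·s·m+4·s-8·m^2-10·m+12.
The cofactor groups again: -s^2-9·s·m+4·s-8·m^2-10·m+12 = -s·(s+8·m-6) + (-m-2)·(s+8·m-6); both groups contain (s+8·m-6), giving -(s+m+2)·(s+8·m-6).

-(s+8·m-6)·(5·s+m-4)·(s+m+2)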